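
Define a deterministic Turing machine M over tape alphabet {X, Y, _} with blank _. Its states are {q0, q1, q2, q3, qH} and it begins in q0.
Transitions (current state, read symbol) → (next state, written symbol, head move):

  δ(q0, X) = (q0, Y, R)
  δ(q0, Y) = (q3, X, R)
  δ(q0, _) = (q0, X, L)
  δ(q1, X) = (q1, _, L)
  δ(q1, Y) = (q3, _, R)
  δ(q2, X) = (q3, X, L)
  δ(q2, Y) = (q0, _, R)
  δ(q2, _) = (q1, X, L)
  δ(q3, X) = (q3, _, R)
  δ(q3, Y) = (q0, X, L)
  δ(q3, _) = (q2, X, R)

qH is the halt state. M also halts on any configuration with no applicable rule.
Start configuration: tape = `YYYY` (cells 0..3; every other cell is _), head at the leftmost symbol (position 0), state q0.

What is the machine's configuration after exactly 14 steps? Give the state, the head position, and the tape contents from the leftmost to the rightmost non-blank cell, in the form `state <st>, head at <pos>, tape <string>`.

state=q0 head=0 tape=[Y]YYY___   (q0,Y)→(q3,X,R)
state=q3 head=1 tape=X[Y]YY___   (q3,Y)→(q0,X,L)
state=q0 head=0 tape=[X]XYY___   (q0,X)→(q0,Y,R)
state=q0 head=1 tape=Y[X]YY___   (q0,X)→(q0,Y,R)
state=q0 head=2 tape=YY[Y]Y___   (q0,Y)→(q3,X,R)
state=q3 head=3 tape=YYX[Y]___   (q3,Y)→(q0,X,L)
state=q0 head=2 tape=YY[X]X___   (q0,X)→(q0,Y,R)
state=q0 head=3 tape=YYY[X]___   (q0,X)→(q0,Y,R)
state=q0 head=4 tape=YYYY[_]__   (q0,_)→(q0,X,L)
state=q0 head=3 tape=YYY[Y]X__   (q0,Y)→(q3,X,R)
state=q3 head=4 tape=YYYX[X]__   (q3,X)→(q3,_,R)
state=q3 head=5 tape=YYYX_[_]_   (q3,_)→(q2,X,R)
state=q2 head=6 tape=YYYX_X[_]   (q2,_)→(q1,X,L)
state=q1 head=5 tape=YYYX_[X]X   (q1,X)→(q1,_,L)
state=q1 head=4 tape=YYYX[_]_X
After 14 steps: state q1, head at 4, tape YYYX__X.

state q1, head at 4, tape YYYX__X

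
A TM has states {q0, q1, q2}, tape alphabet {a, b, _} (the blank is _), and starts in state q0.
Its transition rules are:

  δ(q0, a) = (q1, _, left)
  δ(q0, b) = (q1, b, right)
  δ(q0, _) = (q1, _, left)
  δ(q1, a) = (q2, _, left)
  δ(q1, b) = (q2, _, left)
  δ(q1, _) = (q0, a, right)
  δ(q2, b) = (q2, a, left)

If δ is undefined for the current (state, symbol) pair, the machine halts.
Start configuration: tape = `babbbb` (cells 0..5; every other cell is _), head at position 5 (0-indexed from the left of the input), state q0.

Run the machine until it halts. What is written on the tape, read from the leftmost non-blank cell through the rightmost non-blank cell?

q0 | babbb[b]__   read b → write b, move right, go to q1
q1 | babbbb[_]_   read _ → write a, move right, go to q0
q0 | babbbba[_]   read _ → write _, move left, go to q1
q1 | babbbb[a]_   read a → write _, move left, go to q2
q2 | babbb[b]__   read b → write a, move left, go to q2
q2 | babb[b]a__   read b → write a, move left, go to q2
q2 | bab[b]aa__   read b → write a, move left, go to q2
q2 | ba[b]aaa__   read b → write a, move left, go to q2
q2 | b[a]aaaa__
The non-blank tape span at halt is baaaaa.

baaaaa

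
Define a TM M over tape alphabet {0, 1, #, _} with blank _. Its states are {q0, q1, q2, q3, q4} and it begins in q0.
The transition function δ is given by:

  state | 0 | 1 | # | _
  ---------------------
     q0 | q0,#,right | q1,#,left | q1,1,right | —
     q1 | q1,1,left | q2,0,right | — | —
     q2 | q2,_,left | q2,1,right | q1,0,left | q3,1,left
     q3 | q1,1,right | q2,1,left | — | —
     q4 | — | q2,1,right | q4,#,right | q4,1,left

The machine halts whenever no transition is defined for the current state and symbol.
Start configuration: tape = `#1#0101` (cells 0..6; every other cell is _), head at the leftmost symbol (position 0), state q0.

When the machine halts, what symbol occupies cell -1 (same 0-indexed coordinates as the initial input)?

state=q0 head=0 tape=__[#]1#0101   (q0,#)→(q1,1,right)
state=q1 head=1 tape=__1[1]#0101   (q1,1)→(q2,0,right)
state=q2 head=2 tape=__10[#]0101   (q2,#)→(q1,0,left)
state=q1 head=1 tape=__1[0]00101   (q1,0)→(q1,1,left)
state=q1 head=0 tape=__[1]100101   (q1,1)→(q2,0,right)
state=q2 head=1 tape=__0[1]00101   (q2,1)→(q2,1,right)
state=q2 head=2 tape=__01[0]0101   (q2,0)→(q2,_,left)
state=q2 head=1 tape=__0[1]_0101   (q2,1)→(q2,1,right)
state=q2 head=2 tape=__01[_]0101   (q2,_)→(q3,1,left)
state=q3 head=1 tape=__0[1]10101   (q3,1)→(q2,1,left)
state=q2 head=0 tape=__[0]110101   (q2,0)→(q2,_,left)
state=q2 head=-1 tape=_[_]_110101   (q2,_)→(q3,1,left)
state=q3 head=-2 tape=[_]1_110101
Cell -1 holds 1 when M halts.

1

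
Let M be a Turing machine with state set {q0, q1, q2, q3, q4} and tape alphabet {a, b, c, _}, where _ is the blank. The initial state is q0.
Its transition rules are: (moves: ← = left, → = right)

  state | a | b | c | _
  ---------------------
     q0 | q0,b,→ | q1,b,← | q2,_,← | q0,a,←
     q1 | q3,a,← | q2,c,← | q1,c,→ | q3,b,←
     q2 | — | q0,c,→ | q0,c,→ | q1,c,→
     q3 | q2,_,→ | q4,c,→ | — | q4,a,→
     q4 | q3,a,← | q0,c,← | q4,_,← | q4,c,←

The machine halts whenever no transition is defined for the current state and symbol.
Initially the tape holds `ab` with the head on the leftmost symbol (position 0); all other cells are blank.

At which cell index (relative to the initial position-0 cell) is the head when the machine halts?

-2

q0 | __[a]b   read a → write b, move →, go to q0
q0 | __b[b]   read b → write b, move ←, go to q1
q1 | __[b]b   read b → write c, move ←, go to q2
q2 | _[_]cb   read _ → write c, move →, go to q1
q1 | _c[c]b   read c → write c, move →, go to q1
q1 | _cc[b]   read b → write c, move ←, go to q2
q2 | _c[c]c   read c → write c, move →, go to q0
q0 | _cc[c]   read c → write _, move ←, go to q2
q2 | _c[c]_   read c → write c, move →, go to q0
q0 | _cc[_]   read _ → write a, move ←, go to q0
q0 | _c[c]a   read c → write _, move ←, go to q2
q2 | _[c]_a   read c → write c, move →, go to q0
q0 | _c[_]a   read _ → write a, move ←, go to q0
q0 | _[c]aa   read c → write _, move ←, go to q2
q2 | [_]_aa   read _ → write c, move →, go to q1
q1 | c[_]aa   read _ → write b, move ←, go to q3
q3 | [c]baa
At halt the head is at cell -2.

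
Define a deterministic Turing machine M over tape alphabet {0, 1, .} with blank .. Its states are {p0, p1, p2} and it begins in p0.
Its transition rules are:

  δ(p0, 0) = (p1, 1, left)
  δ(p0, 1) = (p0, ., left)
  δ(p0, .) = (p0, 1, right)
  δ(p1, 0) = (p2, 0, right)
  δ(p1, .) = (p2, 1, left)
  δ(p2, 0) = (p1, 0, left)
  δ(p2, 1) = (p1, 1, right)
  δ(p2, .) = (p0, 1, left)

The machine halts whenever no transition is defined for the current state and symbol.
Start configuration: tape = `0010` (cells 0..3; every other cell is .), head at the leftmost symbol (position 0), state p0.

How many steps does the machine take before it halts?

32

state=p0 head=0 tape=......[0]010   (p0,0)→(p1,1,left)
state=p1 head=-1 tape=.....[.]1010   (p1,.)→(p2,1,left)
state=p2 head=-2 tape=....[.]11010   (p2,.)→(p0,1,left)
state=p0 head=-3 tape=...[.]111010   (p0,.)→(p0,1,right)
state=p0 head=-2 tape=...1[1]11010   (p0,1)→(p0,.,left)
state=p0 head=-3 tape=...[1].11010   (p0,1)→(p0,.,left)
state=p0 head=-4 tape=..[.]..11010   (p0,.)→(p0,1,right)
state=p0 head=-3 tape=..1[.].11010   (p0,.)→(p0,1,right)
state=p0 head=-2 tape=..11[.]11010   (p0,.)→(p0,1,right)
state=p0 head=-1 tape=..111[1]1010   (p0,1)→(p0,.,left)
state=p0 head=-2 tape=..11[1].1010   (p0,1)→(p0,.,left)
state=p0 head=-3 tape=..1[1]..1010   (p0,1)→(p0,.,left)
state=p0 head=-4 tape=..[1]...1010   (p0,1)→(p0,.,left)
state=p0 head=-5 tape=.[.]....1010   (p0,.)→(p0,1,right)
state=p0 head=-4 tape=.1[.]...1010   (p0,.)→(p0,1,right)
state=p0 head=-3 tape=.11[.]..1010   (p0,.)→(p0,1,right)
state=p0 head=-2 tape=.111[.].1010   (p0,.)→(p0,1,right)
state=p0 head=-1 tape=.1111[.]1010   (p0,.)→(p0,1,right)
state=p0 head=0 tape=.11111[1]010   (p0,1)→(p0,.,left)
state=p0 head=-1 tape=.1111[1].010   (p0,1)→(p0,.,left)
state=p0 head=-2 tape=.111[1]..010   (p0,1)→(p0,.,left)
state=p0 head=-3 tape=.11[1]...010   (p0,1)→(p0,.,left)
state=p0 head=-4 tape=.1[1]....010   (p0,1)→(p0,.,left)
state=p0 head=-5 tape=.[1].....010   (p0,1)→(p0,.,left)
state=p0 head=-6 tape=[.]......010   (p0,.)→(p0,1,right)
state=p0 head=-5 tape=1[.].....010   (p0,.)→(p0,1,right)
state=p0 head=-4 tape=11[.]....010   (p0,.)→(p0,1,right)
state=p0 head=-3 tape=111[.]...010   (p0,.)→(p0,1,right)
state=p0 head=-2 tape=1111[.]..010   (p0,.)→(p0,1,right)
state=p0 head=-1 tape=11111[.].010   (p0,.)→(p0,1,right)
state=p0 head=0 tape=111111[.]010   (p0,.)→(p0,1,right)
state=p0 head=1 tape=1111111[0]10   (p0,0)→(p1,1,left)
state=p1 head=0 tape=111111[1]110
M halts after 32 transitions.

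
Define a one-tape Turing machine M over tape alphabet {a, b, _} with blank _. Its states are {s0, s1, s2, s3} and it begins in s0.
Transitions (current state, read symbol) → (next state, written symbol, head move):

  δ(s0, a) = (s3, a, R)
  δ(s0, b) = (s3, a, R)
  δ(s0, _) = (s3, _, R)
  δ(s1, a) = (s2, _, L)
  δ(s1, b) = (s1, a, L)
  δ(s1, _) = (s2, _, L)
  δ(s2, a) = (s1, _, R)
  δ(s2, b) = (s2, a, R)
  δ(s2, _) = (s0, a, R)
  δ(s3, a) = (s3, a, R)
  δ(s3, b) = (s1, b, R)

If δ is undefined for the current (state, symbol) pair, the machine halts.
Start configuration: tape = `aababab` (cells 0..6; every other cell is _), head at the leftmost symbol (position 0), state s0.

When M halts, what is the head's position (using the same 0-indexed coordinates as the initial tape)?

9

state=s0 head=0 tape=[a]ababab___   (s0,a)→(s3,a,R)
state=s3 head=1 tape=a[a]babab___   (s3,a)→(s3,a,R)
state=s3 head=2 tape=aa[b]abab___   (s3,b)→(s1,b,R)
state=s1 head=3 tape=aab[a]bab___   (s1,a)→(s2,_,L)
state=s2 head=2 tape=aa[b]_bab___   (s2,b)→(s2,a,R)
state=s2 head=3 tape=aaa[_]bab___   (s2,_)→(s0,a,R)
state=s0 head=4 tape=aaaa[b]ab___   (s0,b)→(s3,a,R)
state=s3 head=5 tape=aaaaa[a]b___   (s3,a)→(s3,a,R)
state=s3 head=6 tape=aaaaaa[b]___   (s3,b)→(s1,b,R)
state=s1 head=7 tape=aaaaaab[_]__   (s1,_)→(s2,_,L)
state=s2 head=6 tape=aaaaaa[b]___   (s2,b)→(s2,a,R)
state=s2 head=7 tape=aaaaaaa[_]__   (s2,_)→(s0,a,R)
state=s0 head=8 tape=aaaaaaaa[_]_   (s0,_)→(s3,_,R)
state=s3 head=9 tape=aaaaaaaa_[_]
At halt the head is at cell 9.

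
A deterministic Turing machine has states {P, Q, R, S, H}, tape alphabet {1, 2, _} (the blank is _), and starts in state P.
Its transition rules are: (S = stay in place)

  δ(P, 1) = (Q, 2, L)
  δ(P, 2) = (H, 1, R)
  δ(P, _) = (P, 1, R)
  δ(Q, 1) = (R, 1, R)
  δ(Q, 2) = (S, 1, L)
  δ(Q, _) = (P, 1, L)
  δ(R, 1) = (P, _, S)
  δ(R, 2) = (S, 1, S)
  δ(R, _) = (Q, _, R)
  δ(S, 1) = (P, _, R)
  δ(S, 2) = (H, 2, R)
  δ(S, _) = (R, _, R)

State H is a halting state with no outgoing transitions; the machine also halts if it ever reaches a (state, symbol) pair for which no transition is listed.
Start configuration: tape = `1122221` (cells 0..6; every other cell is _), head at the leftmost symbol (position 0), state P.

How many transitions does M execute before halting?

P | __[1]122221   read 1 → write 2, move L, go to Q
Q | _[_]2122221   read _ → write 1, move L, go to P
P | [_]12122221   read _ → write 1, move R, go to P
P | 1[1]2122221   read 1 → write 2, move L, go to Q
Q | [1]22122221   read 1 → write 1, move R, go to R
R | 1[2]2122221   read 2 → write 1, move S, go to S
S | 1[1]2122221   read 1 → write _, move R, go to P
P | 1_[2]122221   read 2 → write 1, move R, go to H
H | 1_1[1]22221
M halts after 8 transitions.

8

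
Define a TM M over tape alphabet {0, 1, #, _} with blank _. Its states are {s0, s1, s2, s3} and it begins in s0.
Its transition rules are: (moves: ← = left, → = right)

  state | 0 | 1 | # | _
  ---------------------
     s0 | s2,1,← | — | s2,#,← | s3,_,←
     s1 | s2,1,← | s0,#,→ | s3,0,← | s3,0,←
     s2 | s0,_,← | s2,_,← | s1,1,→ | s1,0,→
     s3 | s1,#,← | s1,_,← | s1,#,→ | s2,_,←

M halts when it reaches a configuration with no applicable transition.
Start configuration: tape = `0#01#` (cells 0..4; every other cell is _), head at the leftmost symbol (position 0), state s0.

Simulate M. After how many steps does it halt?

23

state=s0 head=0 tape=__[0]#01#   (s0,0)→(s2,1,←)
state=s2 head=-1 tape=_[_]1#01#   (s2,_)→(s1,0,→)
state=s1 head=0 tape=_0[1]#01#   (s1,1)→(s0,#,→)
state=s0 head=1 tape=_0#[#]01#   (s0,#)→(s2,#,←)
state=s2 head=0 tape=_0[#]#01#   (s2,#)→(s1,1,→)
state=s1 head=1 tape=_01[#]01#   (s1,#)→(s3,0,←)
state=s3 head=0 tape=_0[1]001#   (s3,1)→(s1,_,←)
state=s1 head=-1 tape=_[0]_001#   (s1,0)→(s2,1,←)
state=s2 head=-2 tape=[_]1_001#   (s2,_)→(s1,0,→)
state=s1 head=-1 tape=0[1]_001#   (s1,1)→(s0,#,→)
state=s0 head=0 tape=0#[_]001#   (s0,_)→(s3,_,←)
state=s3 head=-1 tape=0[#]_001#   (s3,#)→(s1,#,→)
state=s1 head=0 tape=0#[_]001#   (s1,_)→(s3,0,←)
state=s3 head=-1 tape=0[#]0001#   (s3,#)→(s1,#,→)
state=s1 head=0 tape=0#[0]001#   (s1,0)→(s2,1,←)
state=s2 head=-1 tape=0[#]1001#   (s2,#)→(s1,1,→)
state=s1 head=0 tape=01[1]001#   (s1,1)→(s0,#,→)
state=s0 head=1 tape=01#[0]01#   (s0,0)→(s2,1,←)
state=s2 head=0 tape=01[#]101#   (s2,#)→(s1,1,→)
state=s1 head=1 tape=011[1]01#   (s1,1)→(s0,#,→)
state=s0 head=2 tape=011#[0]1#   (s0,0)→(s2,1,←)
state=s2 head=1 tape=011[#]11#   (s2,#)→(s1,1,→)
state=s1 head=2 tape=0111[1]1#   (s1,1)→(s0,#,→)
state=s0 head=3 tape=0111#[1]#
M halts after 23 transitions.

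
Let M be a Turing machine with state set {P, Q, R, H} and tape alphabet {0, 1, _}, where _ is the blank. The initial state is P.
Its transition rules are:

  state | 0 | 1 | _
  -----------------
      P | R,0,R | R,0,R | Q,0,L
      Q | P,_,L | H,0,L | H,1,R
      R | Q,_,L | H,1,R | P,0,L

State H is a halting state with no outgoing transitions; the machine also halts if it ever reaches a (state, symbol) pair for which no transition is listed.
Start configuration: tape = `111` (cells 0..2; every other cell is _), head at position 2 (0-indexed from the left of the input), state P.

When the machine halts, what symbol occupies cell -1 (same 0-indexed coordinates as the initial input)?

0

state=P head=2 tape=__11[1]_   (P,1)→(R,0,R)
state=R head=3 tape=__110[_]   (R,_)→(P,0,L)
state=P head=2 tape=__11[0]0   (P,0)→(R,0,R)
state=R head=3 tape=__110[0]   (R,0)→(Q,_,L)
state=Q head=2 tape=__11[0]_   (Q,0)→(P,_,L)
state=P head=1 tape=__1[1]__   (P,1)→(R,0,R)
state=R head=2 tape=__10[_]_   (R,_)→(P,0,L)
state=P head=1 tape=__1[0]0_   (P,0)→(R,0,R)
state=R head=2 tape=__10[0]_   (R,0)→(Q,_,L)
state=Q head=1 tape=__1[0]__   (Q,0)→(P,_,L)
state=P head=0 tape=__[1]___   (P,1)→(R,0,R)
state=R head=1 tape=__0[_]__   (R,_)→(P,0,L)
state=P head=0 tape=__[0]0__   (P,0)→(R,0,R)
state=R head=1 tape=__0[0]__   (R,0)→(Q,_,L)
state=Q head=0 tape=__[0]___   (Q,0)→(P,_,L)
state=P head=-1 tape=_[_]____   (P,_)→(Q,0,L)
state=Q head=-2 tape=[_]0____   (Q,_)→(H,1,R)
state=H head=-1 tape=1[0]____
Cell -1 holds 0 when M halts.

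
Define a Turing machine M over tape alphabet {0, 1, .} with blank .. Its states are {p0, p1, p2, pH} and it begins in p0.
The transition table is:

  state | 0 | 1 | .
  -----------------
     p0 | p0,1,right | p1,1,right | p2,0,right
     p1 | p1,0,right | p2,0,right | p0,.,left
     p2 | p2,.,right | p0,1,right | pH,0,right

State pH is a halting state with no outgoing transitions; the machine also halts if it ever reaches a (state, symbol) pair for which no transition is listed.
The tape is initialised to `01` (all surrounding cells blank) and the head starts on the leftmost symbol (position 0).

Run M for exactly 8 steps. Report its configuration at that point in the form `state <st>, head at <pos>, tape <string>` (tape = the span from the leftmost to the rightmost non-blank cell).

p0 | [0]1.   read 0 → write 1, move right, go to p0
p0 | 1[1].   read 1 → write 1, move right, go to p1
p1 | 11[.]   read . → write ., move left, go to p0
p0 | 1[1].   read 1 → write 1, move right, go to p1
p1 | 11[.]   read . → write ., move left, go to p0
p0 | 1[1].   read 1 → write 1, move right, go to p1
p1 | 11[.]   read . → write ., move left, go to p0
p0 | 1[1].   read 1 → write 1, move right, go to p1
p1 | 11[.]
After 8 steps: state p1, head at 2, tape 11.

state p1, head at 2, tape 11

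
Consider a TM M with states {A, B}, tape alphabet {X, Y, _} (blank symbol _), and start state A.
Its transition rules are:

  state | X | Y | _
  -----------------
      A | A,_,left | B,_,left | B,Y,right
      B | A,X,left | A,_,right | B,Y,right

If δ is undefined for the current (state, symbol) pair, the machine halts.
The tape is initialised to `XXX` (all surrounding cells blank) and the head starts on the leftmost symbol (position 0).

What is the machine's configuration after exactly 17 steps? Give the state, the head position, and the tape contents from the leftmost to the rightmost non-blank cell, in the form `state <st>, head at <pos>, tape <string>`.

A | _[X]XX   read X → write _, move left, go to A
A | [_]_XX   read _ → write Y, move right, go to B
B | Y[_]XX   read _ → write Y, move right, go to B
B | YY[X]X   read X → write X, move left, go to A
A | Y[Y]XX   read Y → write _, move left, go to B
B | [Y]_XX   read Y → write _, move right, go to A
A | _[_]XX   read _ → write Y, move right, go to B
B | _Y[X]X   read X → write X, move left, go to A
A | _[Y]XX   read Y → write _, move left, go to B
B | [_]_XX   read _ → write Y, move right, go to B
B | Y[_]XX   read _ → write Y, move right, go to B
B | YY[X]X   read X → write X, move left, go to A
A | Y[Y]XX   read Y → write _, move left, go to B
B | [Y]_XX   read Y → write _, move right, go to A
A | _[_]XX   read _ → write Y, move right, go to B
B | _Y[X]X   read X → write X, move left, go to A
A | _[Y]XX   read Y → write _, move left, go to B
B | [_]_XX
After 17 steps: state B, head at -1, tape XX.

state B, head at -1, tape XX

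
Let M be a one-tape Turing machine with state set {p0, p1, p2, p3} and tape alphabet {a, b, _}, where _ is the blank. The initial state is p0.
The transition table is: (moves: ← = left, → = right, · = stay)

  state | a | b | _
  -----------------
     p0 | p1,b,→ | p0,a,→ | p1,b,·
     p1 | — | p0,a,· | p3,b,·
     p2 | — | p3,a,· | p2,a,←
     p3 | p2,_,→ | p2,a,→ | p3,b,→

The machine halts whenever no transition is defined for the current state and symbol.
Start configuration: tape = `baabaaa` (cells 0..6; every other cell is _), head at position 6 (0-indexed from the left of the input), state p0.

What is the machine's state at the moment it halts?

p2

state=p0 head=6 tape=baabaa[a]__   (p0,a)→(p1,b,→)
state=p1 head=7 tape=baabaab[_]_   (p1,_)→(p3,b,·)
state=p3 head=7 tape=baabaab[b]_   (p3,b)→(p2,a,→)
state=p2 head=8 tape=baabaaba[_]   (p2,_)→(p2,a,←)
state=p2 head=7 tape=baabaab[a]a
No transition is defined for (p2, a); M halts in state p2.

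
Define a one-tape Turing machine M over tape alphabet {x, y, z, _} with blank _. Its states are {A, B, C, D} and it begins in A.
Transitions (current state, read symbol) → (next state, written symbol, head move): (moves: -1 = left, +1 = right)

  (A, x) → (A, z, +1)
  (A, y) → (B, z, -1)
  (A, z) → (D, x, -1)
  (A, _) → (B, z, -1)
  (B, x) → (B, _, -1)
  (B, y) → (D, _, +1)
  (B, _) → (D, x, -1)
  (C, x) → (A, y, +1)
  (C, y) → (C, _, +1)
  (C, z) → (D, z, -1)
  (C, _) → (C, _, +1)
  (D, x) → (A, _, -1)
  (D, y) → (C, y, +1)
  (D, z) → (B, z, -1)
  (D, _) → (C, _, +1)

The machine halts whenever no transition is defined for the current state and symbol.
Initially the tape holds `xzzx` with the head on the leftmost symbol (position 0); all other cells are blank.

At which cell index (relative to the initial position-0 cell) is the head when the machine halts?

A | __[x]zzx_   read x → write z, move +1, go to A
A | __z[z]zx_   read z → write x, move -1, go to D
D | __[z]xzx_   read z → write z, move -1, go to B
B | _[_]zxzx_   read _ → write x, move -1, go to D
D | [_]xzxzx_   read _ → write _, move +1, go to C
C | _[x]zxzx_   read x → write y, move +1, go to A
A | _y[z]xzx_   read z → write x, move -1, go to D
D | _[y]xxzx_   read y → write y, move +1, go to C
C | _y[x]xzx_   read x → write y, move +1, go to A
A | _yy[x]zx_   read x → write z, move +1, go to A
A | _yyz[z]x_   read z → write x, move -1, go to D
D | _yy[z]xx_   read z → write z, move -1, go to B
B | _y[y]zxx_   read y → write _, move +1, go to D
D | _y_[z]xx_   read z → write z, move -1, go to B
B | _y[_]zxx_   read _ → write x, move -1, go to D
D | _[y]xzxx_   read y → write y, move +1, go to C
C | _y[x]zxx_   read x → write y, move +1, go to A
A | _yy[z]xx_   read z → write x, move -1, go to D
D | _y[y]xxx_   read y → write y, move +1, go to C
C | _yy[x]xx_   read x → write y, move +1, go to A
A | _yyy[x]x_   read x → write z, move +1, go to A
A | _yyyz[x]_   read x → write z, move +1, go to A
A | _yyyzz[_]   read _ → write z, move -1, go to B
B | _yyyz[z]z
At halt the head is at cell 3.

3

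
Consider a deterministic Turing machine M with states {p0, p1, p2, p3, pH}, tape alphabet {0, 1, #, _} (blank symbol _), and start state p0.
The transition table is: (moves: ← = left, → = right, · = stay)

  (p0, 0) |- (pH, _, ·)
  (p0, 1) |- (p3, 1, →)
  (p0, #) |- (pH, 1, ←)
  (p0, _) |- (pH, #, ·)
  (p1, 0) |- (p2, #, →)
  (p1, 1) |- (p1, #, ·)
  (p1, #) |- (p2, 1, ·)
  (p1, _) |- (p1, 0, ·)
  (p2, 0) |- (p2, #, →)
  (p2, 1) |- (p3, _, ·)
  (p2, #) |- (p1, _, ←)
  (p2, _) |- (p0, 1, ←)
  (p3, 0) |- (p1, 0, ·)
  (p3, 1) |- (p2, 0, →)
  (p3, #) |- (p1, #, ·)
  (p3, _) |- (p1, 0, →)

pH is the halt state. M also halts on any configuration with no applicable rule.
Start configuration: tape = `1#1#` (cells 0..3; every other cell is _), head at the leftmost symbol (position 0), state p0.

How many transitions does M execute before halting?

16

p0 | [1]#1#__   read 1 → write 1, move →, go to p3
p3 | 1[#]1#__   read # → write #, move ·, go to p1
p1 | 1[#]1#__   read # → write 1, move ·, go to p2
p2 | 1[1]1#__   read 1 → write _, move ·, go to p3
p3 | 1[_]1#__   read _ → write 0, move →, go to p1
p1 | 10[1]#__   read 1 → write #, move ·, go to p1
p1 | 10[#]#__   read # → write 1, move ·, go to p2
p2 | 10[1]#__   read 1 → write _, move ·, go to p3
p3 | 10[_]#__   read _ → write 0, move →, go to p1
p1 | 100[#]__   read # → write 1, move ·, go to p2
p2 | 100[1]__   read 1 → write _, move ·, go to p3
p3 | 100[_]__   read _ → write 0, move →, go to p1
p1 | 1000[_]_   read _ → write 0, move ·, go to p1
p1 | 1000[0]_   read 0 → write #, move →, go to p2
p2 | 1000#[_]   read _ → write 1, move ←, go to p0
p0 | 1000[#]1   read # → write 1, move ←, go to pH
pH | 100[0]11
M halts after 16 transitions.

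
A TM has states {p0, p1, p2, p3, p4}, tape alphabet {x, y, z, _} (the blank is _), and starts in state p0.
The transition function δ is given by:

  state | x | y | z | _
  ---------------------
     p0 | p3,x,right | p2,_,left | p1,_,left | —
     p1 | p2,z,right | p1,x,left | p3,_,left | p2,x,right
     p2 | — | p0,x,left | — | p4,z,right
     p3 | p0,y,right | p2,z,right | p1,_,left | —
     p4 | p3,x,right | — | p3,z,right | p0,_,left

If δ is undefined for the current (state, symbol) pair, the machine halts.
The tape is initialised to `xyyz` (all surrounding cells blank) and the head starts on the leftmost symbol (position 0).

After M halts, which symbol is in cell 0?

p0 | _[x]yyz_   read x → write x, move right, go to p3
p3 | _x[y]yz_   read y → write z, move right, go to p2
p2 | _xz[y]z_   read y → write x, move left, go to p0
p0 | _x[z]xz_   read z → write _, move left, go to p1
p1 | _[x]_xz_   read x → write z, move right, go to p2
p2 | _z[_]xz_   read _ → write z, move right, go to p4
p4 | _zz[x]z_   read x → write x, move right, go to p3
p3 | _zzx[z]_   read z → write _, move left, go to p1
p1 | _zz[x]__   read x → write z, move right, go to p2
p2 | _zzz[_]_   read _ → write z, move right, go to p4
p4 | _zzzz[_]   read _ → write _, move left, go to p0
p0 | _zzz[z]_   read z → write _, move left, go to p1
p1 | _zz[z]__   read z → write _, move left, go to p3
p3 | _z[z]___   read z → write _, move left, go to p1
p1 | _[z]____   read z → write _, move left, go to p3
p3 | [_]_____
Cell 0 holds _ when M halts.

_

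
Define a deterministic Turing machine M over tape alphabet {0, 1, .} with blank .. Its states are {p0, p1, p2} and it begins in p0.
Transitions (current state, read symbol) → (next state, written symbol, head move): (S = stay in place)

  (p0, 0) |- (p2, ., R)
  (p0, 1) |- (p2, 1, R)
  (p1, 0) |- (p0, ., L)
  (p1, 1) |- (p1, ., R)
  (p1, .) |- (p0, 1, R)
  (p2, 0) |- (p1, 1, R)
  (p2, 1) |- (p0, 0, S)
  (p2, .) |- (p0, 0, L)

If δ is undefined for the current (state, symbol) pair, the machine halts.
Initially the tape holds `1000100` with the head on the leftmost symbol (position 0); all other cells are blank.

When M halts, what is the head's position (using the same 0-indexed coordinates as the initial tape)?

p0 | [1]000100   read 1 → write 1, move R, go to p2
p2 | 1[0]00100   read 0 → write 1, move R, go to p1
p1 | 11[0]0100   read 0 → write ., move L, go to p0
p0 | 1[1].0100   read 1 → write 1, move R, go to p2
p2 | 11[.]0100   read . → write 0, move L, go to p0
p0 | 1[1]00100   read 1 → write 1, move R, go to p2
p2 | 11[0]0100   read 0 → write 1, move R, go to p1
p1 | 111[0]100   read 0 → write ., move L, go to p0
p0 | 11[1].100   read 1 → write 1, move R, go to p2
p2 | 111[.]100   read . → write 0, move L, go to p0
p0 | 11[1]0100   read 1 → write 1, move R, go to p2
p2 | 111[0]100   read 0 → write 1, move R, go to p1
p1 | 1111[1]00   read 1 → write ., move R, go to p1
p1 | 1111.[0]0   read 0 → write ., move L, go to p0
p0 | 1111[.].0
At halt the head is at cell 4.

4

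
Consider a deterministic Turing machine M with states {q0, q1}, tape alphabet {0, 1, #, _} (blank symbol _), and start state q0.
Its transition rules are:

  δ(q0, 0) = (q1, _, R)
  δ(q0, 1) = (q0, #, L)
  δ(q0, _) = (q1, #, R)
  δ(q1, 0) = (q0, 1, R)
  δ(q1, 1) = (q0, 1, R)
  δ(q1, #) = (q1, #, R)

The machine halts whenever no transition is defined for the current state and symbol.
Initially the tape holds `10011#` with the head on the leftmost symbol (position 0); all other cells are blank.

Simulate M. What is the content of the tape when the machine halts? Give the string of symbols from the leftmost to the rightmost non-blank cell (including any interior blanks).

##1####

q0 | _[1]0011#_   read 1 → write #, move L, go to q0
q0 | [_]#0011#_   read _ → write #, move R, go to q1
q1 | #[#]0011#_   read # → write #, move R, go to q1
q1 | ##[0]011#_   read 0 → write 1, move R, go to q0
q0 | ##1[0]11#_   read 0 → write _, move R, go to q1
q1 | ##1_[1]1#_   read 1 → write 1, move R, go to q0
q0 | ##1_1[1]#_   read 1 → write #, move L, go to q0
q0 | ##1_[1]##_   read 1 → write #, move L, go to q0
q0 | ##1[_]###_   read _ → write #, move R, go to q1
q1 | ##1#[#]##_   read # → write #, move R, go to q1
q1 | ##1##[#]#_   read # → write #, move R, go to q1
q1 | ##1###[#]_   read # → write #, move R, go to q1
q1 | ##1####[_]
The non-blank tape span at halt is ##1####.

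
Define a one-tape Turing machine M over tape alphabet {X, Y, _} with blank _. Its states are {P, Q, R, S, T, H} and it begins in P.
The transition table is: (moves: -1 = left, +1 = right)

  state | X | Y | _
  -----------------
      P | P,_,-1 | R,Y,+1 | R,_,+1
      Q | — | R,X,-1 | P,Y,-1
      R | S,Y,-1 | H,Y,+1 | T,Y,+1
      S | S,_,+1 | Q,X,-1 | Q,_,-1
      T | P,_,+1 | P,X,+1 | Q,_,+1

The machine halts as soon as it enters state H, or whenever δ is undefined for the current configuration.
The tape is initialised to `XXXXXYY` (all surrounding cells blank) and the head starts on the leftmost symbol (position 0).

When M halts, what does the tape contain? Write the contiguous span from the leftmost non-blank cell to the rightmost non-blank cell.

state=P head=0 tape=_[X]XXXXYY____   (P,X)→(P,_,-1)
state=P head=-1 tape=[_]_XXXXYY____   (P,_)→(R,_,+1)
state=R head=0 tape=_[_]XXXXYY____   (R,_)→(T,Y,+1)
state=T head=1 tape=_Y[X]XXXYY____   (T,X)→(P,_,+1)
state=P head=2 tape=_Y_[X]XXYY____   (P,X)→(P,_,-1)
state=P head=1 tape=_Y[_]_XXYY____   (P,_)→(R,_,+1)
state=R head=2 tape=_Y_[_]XXYY____   (R,_)→(T,Y,+1)
state=T head=3 tape=_Y_Y[X]XYY____   (T,X)→(P,_,+1)
state=P head=4 tape=_Y_Y_[X]YY____   (P,X)→(P,_,-1)
state=P head=3 tape=_Y_Y[_]_YY____   (P,_)→(R,_,+1)
state=R head=4 tape=_Y_Y_[_]YY____   (R,_)→(T,Y,+1)
state=T head=5 tape=_Y_Y_Y[Y]Y____   (T,Y)→(P,X,+1)
state=P head=6 tape=_Y_Y_YX[Y]____   (P,Y)→(R,Y,+1)
state=R head=7 tape=_Y_Y_YXY[_]___   (R,_)→(T,Y,+1)
state=T head=8 tape=_Y_Y_YXYY[_]__   (T,_)→(Q,_,+1)
state=Q head=9 tape=_Y_Y_YXYY_[_]_   (Q,_)→(P,Y,-1)
state=P head=8 tape=_Y_Y_YXYY[_]Y_   (P,_)→(R,_,+1)
state=R head=9 tape=_Y_Y_YXYY_[Y]_   (R,Y)→(H,Y,+1)
state=H head=10 tape=_Y_Y_YXYY_Y[_]
The non-blank tape span at halt is Y_Y_YXYY_Y.

Y_Y_YXYY_Y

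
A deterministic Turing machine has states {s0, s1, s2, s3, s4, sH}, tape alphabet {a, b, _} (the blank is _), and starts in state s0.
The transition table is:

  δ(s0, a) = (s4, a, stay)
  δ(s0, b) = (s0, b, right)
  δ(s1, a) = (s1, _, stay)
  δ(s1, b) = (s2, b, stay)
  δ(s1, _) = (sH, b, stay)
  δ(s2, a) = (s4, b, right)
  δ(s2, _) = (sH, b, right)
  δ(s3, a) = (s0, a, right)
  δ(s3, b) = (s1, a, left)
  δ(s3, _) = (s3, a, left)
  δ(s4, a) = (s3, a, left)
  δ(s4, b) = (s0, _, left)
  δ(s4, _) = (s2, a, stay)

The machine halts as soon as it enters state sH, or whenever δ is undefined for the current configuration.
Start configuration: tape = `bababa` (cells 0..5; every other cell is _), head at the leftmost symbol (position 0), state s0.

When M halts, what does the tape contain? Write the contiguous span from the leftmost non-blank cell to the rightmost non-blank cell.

baababa

s0 | _[b]ababa   read b → write b, move right, go to s0
s0 | _b[a]baba   read a → write a, move stay, go to s4
s4 | _b[a]baba   read a → write a, move left, go to s3
s3 | _[b]ababa   read b → write a, move left, go to s1
s1 | [_]aababa   read _ → write b, move stay, go to sH
sH | [b]aababa
The non-blank tape span at halt is baababa.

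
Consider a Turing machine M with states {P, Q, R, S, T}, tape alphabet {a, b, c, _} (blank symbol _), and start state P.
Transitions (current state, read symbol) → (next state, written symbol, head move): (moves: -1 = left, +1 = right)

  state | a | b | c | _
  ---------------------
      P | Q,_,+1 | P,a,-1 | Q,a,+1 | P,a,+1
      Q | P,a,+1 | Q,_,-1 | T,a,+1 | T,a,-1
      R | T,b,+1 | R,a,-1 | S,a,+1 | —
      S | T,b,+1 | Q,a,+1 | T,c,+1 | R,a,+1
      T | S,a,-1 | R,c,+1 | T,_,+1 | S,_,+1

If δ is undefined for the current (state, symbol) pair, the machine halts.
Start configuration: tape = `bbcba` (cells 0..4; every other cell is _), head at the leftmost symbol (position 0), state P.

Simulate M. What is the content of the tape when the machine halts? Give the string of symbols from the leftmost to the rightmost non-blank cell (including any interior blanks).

aaaaaa_b_a

state=P head=0 tape=__[b]bcba____   (P,b)→(P,a,-1)
state=P head=-1 tape=_[_]abcba____   (P,_)→(P,a,+1)
state=P head=0 tape=_a[a]bcba____   (P,a)→(Q,_,+1)
state=Q head=1 tape=_a_[b]cba____   (Q,b)→(Q,_,-1)
state=Q head=0 tape=_a[_]_cba____   (Q,_)→(T,a,-1)
state=T head=-1 tape=_[a]a_cba____   (T,a)→(S,a,-1)
state=S head=-2 tape=[_]aa_cba____   (S,_)→(R,a,+1)
state=R head=-1 tape=a[a]a_cba____   (R,a)→(T,b,+1)
state=T head=0 tape=ab[a]_cba____   (T,a)→(S,a,-1)
state=S head=-1 tape=a[b]a_cba____   (S,b)→(Q,a,+1)
state=Q head=0 tape=aa[a]_cba____   (Q,a)→(P,a,+1)
state=P head=1 tape=aaa[_]cba____   (P,_)→(P,a,+1)
state=P head=2 tape=aaaa[c]ba____   (P,c)→(Q,a,+1)
state=Q head=3 tape=aaaaa[b]a____   (Q,b)→(Q,_,-1)
state=Q head=2 tape=aaaa[a]_a____   (Q,a)→(P,a,+1)
state=P head=3 tape=aaaaa[_]a____   (P,_)→(P,a,+1)
state=P head=4 tape=aaaaaa[a]____   (P,a)→(Q,_,+1)
state=Q head=5 tape=aaaaaa_[_]___   (Q,_)→(T,a,-1)
state=T head=4 tape=aaaaaa[_]a___   (T,_)→(S,_,+1)
state=S head=5 tape=aaaaaa_[a]___   (S,a)→(T,b,+1)
state=T head=6 tape=aaaaaa_b[_]__   (T,_)→(S,_,+1)
state=S head=7 tape=aaaaaa_b_[_]_   (S,_)→(R,a,+1)
state=R head=8 tape=aaaaaa_b_a[_]
The non-blank tape span at halt is aaaaaa_b_a.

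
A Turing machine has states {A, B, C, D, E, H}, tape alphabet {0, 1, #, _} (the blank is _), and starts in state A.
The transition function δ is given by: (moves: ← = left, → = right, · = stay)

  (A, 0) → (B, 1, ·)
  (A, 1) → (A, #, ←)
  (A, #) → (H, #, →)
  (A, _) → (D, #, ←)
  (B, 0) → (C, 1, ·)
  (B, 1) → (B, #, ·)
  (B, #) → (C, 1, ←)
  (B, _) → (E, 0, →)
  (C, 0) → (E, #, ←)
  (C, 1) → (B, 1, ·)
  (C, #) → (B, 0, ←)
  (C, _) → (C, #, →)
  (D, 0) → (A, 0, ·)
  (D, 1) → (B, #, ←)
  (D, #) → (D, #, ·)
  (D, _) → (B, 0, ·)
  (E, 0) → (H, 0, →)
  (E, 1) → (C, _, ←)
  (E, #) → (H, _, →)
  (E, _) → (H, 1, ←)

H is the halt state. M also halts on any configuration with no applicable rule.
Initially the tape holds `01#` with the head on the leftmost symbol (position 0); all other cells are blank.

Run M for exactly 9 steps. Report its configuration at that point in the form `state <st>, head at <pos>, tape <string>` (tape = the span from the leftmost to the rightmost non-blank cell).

state E, head at -1, tape 0011#

state=A head=0 tape=__[0]1#   (A,0)→(B,1,·)
state=B head=0 tape=__[1]1#   (B,1)→(B,#,·)
state=B head=0 tape=__[#]1#   (B,#)→(C,1,←)
state=C head=-1 tape=_[_]11#   (C,_)→(C,#,→)
state=C head=0 tape=_#[1]1#   (C,1)→(B,1,·)
state=B head=0 tape=_#[1]1#   (B,1)→(B,#,·)
state=B head=0 tape=_#[#]1#   (B,#)→(C,1,←)
state=C head=-1 tape=_[#]11#   (C,#)→(B,0,←)
state=B head=-2 tape=[_]011#   (B,_)→(E,0,→)
state=E head=-1 tape=0[0]11#
After 9 steps: state E, head at -1, tape 0011#.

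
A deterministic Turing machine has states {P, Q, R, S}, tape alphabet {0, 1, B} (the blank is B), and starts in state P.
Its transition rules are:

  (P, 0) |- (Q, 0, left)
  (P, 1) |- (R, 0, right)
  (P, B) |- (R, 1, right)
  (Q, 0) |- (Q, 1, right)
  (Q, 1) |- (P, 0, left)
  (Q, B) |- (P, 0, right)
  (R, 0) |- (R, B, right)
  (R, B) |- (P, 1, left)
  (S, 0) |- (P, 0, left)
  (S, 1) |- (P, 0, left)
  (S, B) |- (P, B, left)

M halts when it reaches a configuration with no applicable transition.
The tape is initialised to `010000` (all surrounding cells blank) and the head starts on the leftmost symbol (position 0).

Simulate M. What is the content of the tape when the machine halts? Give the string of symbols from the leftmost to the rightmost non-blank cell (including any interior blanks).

10BBBB11

state=P head=0 tape=B[0]10000B   (P,0)→(Q,0,left)
state=Q head=-1 tape=[B]010000B   (Q,B)→(P,0,right)
state=P head=0 tape=0[0]10000B   (P,0)→(Q,0,left)
state=Q head=-1 tape=[0]010000B   (Q,0)→(Q,1,right)
state=Q head=0 tape=1[0]10000B   (Q,0)→(Q,1,right)
state=Q head=1 tape=11[1]0000B   (Q,1)→(P,0,left)
state=P head=0 tape=1[1]00000B   (P,1)→(R,0,right)
state=R head=1 tape=10[0]0000B   (R,0)→(R,B,right)
state=R head=2 tape=10B[0]000B   (R,0)→(R,B,right)
state=R head=3 tape=10BB[0]00B   (R,0)→(R,B,right)
state=R head=4 tape=10BBB[0]0B   (R,0)→(R,B,right)
state=R head=5 tape=10BBBB[0]B   (R,0)→(R,B,right)
state=R head=6 tape=10BBBBB[B]   (R,B)→(P,1,left)
state=P head=5 tape=10BBBB[B]1   (P,B)→(R,1,right)
state=R head=6 tape=10BBBB1[1]
The non-blank tape span at halt is 10BBBB11.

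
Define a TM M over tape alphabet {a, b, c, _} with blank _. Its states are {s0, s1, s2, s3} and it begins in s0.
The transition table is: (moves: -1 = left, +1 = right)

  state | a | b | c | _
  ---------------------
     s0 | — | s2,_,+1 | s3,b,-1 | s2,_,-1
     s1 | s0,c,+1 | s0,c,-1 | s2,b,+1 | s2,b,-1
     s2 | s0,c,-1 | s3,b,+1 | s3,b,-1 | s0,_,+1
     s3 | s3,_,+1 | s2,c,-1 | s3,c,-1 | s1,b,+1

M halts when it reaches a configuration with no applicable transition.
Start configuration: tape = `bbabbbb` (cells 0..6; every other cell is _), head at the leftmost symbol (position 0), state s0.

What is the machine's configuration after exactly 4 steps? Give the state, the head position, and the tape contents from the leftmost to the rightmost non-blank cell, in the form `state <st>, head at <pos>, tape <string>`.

state s2, head at 2, tape b_cbbb

s0 | [b]babbbb   read b → write _, move +1, go to s2
s2 | _[b]abbbb   read b → write b, move +1, go to s3
s3 | _b[a]bbbb   read a → write _, move +1, go to s3
s3 | _b_[b]bbb   read b → write c, move -1, go to s2
s2 | _b[_]cbbb
After 4 steps: state s2, head at 2, tape b_cbbb.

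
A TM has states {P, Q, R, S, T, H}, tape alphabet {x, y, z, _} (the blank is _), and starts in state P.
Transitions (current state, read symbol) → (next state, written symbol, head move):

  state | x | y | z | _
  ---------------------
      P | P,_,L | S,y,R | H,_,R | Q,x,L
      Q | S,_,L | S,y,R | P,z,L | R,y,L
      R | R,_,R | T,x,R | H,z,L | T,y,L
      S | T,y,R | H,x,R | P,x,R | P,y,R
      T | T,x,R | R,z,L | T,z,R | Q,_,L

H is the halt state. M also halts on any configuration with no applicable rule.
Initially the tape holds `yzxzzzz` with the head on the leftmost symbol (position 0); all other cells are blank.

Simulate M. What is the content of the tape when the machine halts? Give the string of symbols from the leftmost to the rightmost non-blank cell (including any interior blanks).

state=P head=0 tape=[y]zxzzzz_   (P,y)→(S,y,R)
state=S head=1 tape=y[z]xzzzz_   (S,z)→(P,x,R)
state=P head=2 tape=yx[x]zzzz_   (P,x)→(P,_,L)
state=P head=1 tape=y[x]_zzzz_   (P,x)→(P,_,L)
state=P head=0 tape=[y]__zzzz_   (P,y)→(S,y,R)
state=S head=1 tape=y[_]_zzzz_   (S,_)→(P,y,R)
state=P head=2 tape=yy[_]zzzz_   (P,_)→(Q,x,L)
state=Q head=1 tape=y[y]xzzzz_   (Q,y)→(S,y,R)
state=S head=2 tape=yy[x]zzzz_   (S,x)→(T,y,R)
state=T head=3 tape=yyy[z]zzz_   (T,z)→(T,z,R)
state=T head=4 tape=yyyz[z]zz_   (T,z)→(T,z,R)
state=T head=5 tape=yyyzz[z]z_   (T,z)→(T,z,R)
state=T head=6 tape=yyyzzz[z]_   (T,z)→(T,z,R)
state=T head=7 tape=yyyzzzz[_]   (T,_)→(Q,_,L)
state=Q head=6 tape=yyyzzz[z]_   (Q,z)→(P,z,L)
state=P head=5 tape=yyyzz[z]z_   (P,z)→(H,_,R)
state=H head=6 tape=yyyzz_[z]_
The non-blank tape span at halt is yyyzz_z.

yyyzz_z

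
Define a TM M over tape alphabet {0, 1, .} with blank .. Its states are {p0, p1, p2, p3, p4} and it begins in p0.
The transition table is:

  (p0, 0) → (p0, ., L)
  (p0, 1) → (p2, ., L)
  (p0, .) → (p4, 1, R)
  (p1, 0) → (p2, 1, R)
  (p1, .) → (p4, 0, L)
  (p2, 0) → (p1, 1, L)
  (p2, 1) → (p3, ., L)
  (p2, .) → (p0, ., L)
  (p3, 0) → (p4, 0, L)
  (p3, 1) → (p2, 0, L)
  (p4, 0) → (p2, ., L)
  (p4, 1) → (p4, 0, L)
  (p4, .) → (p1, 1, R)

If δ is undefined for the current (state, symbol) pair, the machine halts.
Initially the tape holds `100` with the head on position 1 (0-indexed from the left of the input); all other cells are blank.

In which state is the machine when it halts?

p0 | ...1[0]0   read 0 → write ., move L, go to p0
p0 | ...[1].0   read 1 → write ., move L, go to p2
p2 | ..[.]..0   read . → write ., move L, go to p0
p0 | .[.]...0   read . → write 1, move R, go to p4
p4 | .1[.]..0   read . → write 1, move R, go to p1
p1 | .11[.].0   read . → write 0, move L, go to p4
p4 | .1[1]0.0   read 1 → write 0, move L, go to p4
p4 | .[1]00.0   read 1 → write 0, move L, go to p4
p4 | [.]000.0   read . → write 1, move R, go to p1
p1 | 1[0]00.0   read 0 → write 1, move R, go to p2
p2 | 11[0]0.0   read 0 → write 1, move L, go to p1
p1 | 1[1]10.0
No transition is defined for (p1, 1); M halts in state p1.

p1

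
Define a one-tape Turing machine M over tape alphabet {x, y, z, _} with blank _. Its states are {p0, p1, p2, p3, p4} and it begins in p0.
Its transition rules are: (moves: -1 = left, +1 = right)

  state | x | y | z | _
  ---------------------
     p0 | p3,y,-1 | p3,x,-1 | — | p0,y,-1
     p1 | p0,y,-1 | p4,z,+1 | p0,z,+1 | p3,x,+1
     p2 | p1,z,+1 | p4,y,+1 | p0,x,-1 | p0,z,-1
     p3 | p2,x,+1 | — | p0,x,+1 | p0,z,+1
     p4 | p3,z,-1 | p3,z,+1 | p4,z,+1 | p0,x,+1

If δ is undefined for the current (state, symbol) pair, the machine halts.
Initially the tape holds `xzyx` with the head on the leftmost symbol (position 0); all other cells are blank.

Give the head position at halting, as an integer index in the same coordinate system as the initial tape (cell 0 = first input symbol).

state=p0 head=0 tape=_[x]zyx__   (p0,x)→(p3,y,-1)
state=p3 head=-1 tape=[_]yzyx__   (p3,_)→(p0,z,+1)
state=p0 head=0 tape=z[y]zyx__   (p0,y)→(p3,x,-1)
state=p3 head=-1 tape=[z]xzyx__   (p3,z)→(p0,x,+1)
state=p0 head=0 tape=x[x]zyx__   (p0,x)→(p3,y,-1)
state=p3 head=-1 tape=[x]yzyx__   (p3,x)→(p2,x,+1)
state=p2 head=0 tape=x[y]zyx__   (p2,y)→(p4,y,+1)
state=p4 head=1 tape=xy[z]yx__   (p4,z)→(p4,z,+1)
state=p4 head=2 tape=xyz[y]x__   (p4,y)→(p3,z,+1)
state=p3 head=3 tape=xyzz[x]__   (p3,x)→(p2,x,+1)
state=p2 head=4 tape=xyzzx[_]_   (p2,_)→(p0,z,-1)
state=p0 head=3 tape=xyzz[x]z_   (p0,x)→(p3,y,-1)
state=p3 head=2 tape=xyz[z]yz_   (p3,z)→(p0,x,+1)
state=p0 head=3 tape=xyzx[y]z_   (p0,y)→(p3,x,-1)
state=p3 head=2 tape=xyz[x]xz_   (p3,x)→(p2,x,+1)
state=p2 head=3 tape=xyzx[x]z_   (p2,x)→(p1,z,+1)
state=p1 head=4 tape=xyzxz[z]_   (p1,z)→(p0,z,+1)
state=p0 head=5 tape=xyzxzz[_]   (p0,_)→(p0,y,-1)
state=p0 head=4 tape=xyzxz[z]y
At halt the head is at cell 4.

4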